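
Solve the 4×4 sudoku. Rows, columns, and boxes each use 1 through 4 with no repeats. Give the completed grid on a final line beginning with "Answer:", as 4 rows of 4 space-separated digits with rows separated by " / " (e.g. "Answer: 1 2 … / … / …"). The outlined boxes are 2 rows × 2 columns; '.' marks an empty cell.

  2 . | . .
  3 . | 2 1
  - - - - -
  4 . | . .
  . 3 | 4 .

Step 1. [r3c3∈{1,3}] r3c3 is the only open cell in col 3 admitting 1, so r3c3=1.
Step 2. [r3c4∈{2,3}] r3c4 is the only open cell in row 3 admitting 3. So r3c4=3.
Step 3. [r2c2∈{4}] r2c2's peers cover all but 4. So r2c2=4.
Step 4. [r1c4∈{4}] nothing but 4 survives at r1c4, so r1c4=4.
Step 5. [r4c4∈{2}] r4c4 has the single candidate 2 ⇒ r4c4=2.
Step 6. [r3c2∈{2}] only 2 remains possible at r3c2. So r3c2=2.
Step 7. [r1c3∈{3}] r1c3's peers cover all but 3, so r1c3=3.
Step 8. [r4c1∈{1}] r4c1's peers cover all but 1. So r4c1=1.
Step 9. [r1c2∈{1}] r1c2 has the single candidate 1. So r1c2=1.

Answer: 2 1 3 4 / 3 4 2 1 / 4 2 1 3 / 1 3 4 2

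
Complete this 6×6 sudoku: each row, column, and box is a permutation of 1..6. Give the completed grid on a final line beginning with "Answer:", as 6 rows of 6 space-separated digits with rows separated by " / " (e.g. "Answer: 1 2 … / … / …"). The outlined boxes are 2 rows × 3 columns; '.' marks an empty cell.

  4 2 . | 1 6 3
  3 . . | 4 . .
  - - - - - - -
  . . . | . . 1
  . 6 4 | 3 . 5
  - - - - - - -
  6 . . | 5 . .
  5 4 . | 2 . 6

Step 1. [r5c3∈{1,2,3}] in row 5, 2 fits only at r5c3 ⇒ r5c3=2.
Step 2. [r2c5∈{2,5}] 5 has one home in col 5: r2c5, so r2c5=5.
Step 3. [r3c1∈{2}] r3c1 is down to just 2, so r3c1=2.
Step 4. [r3c2∈{3,5}] col 2 places 5 nowhere but r3c2. So r3c2=5.
Step 5. [r5c2∈{1,3}] in col 2, 3 fits only at r5c2. So r5c2=3.
Step 6. [r6c3∈{1}] r6c3 has the single candidate 1, so r6c3=1.
Step 7. [r3c5∈{4}] r3c5's peers cover all but 4 ⇒ r3c5=4.
Step 8. [r2c6∈{2}] r2c6 has the single candidate 2 ⇒ r2c6=2.
Step 9. [r5c6∈{4}] r5c6 has the single candidate 4, so r5c6=4.
Step 10. [r4c1∈{1}] r4c1 has the single candidate 1. So r4c1=1.
Step 11. [r4c5∈{2}] r4c5 is down to just 2. So r4c5=2.
Step 12. [r5c5∈{1}] r5c5 is down to just 1, so r5c5=1.
Step 13. [r1c3∈{5}] r1c3 is down to just 5. So r1c3=5.
Step 14. [r3c3∈{3}] r3c3's peers cover all but 3, so r3c3=3.
Step 15. [r2c2∈{1}] r2c2 has the single candidate 1 ⇒ r2c2=1.
Step 16. [r2c3∈{6}] r2c3 has the single candidate 6 ⇒ r2c3=6.
Step 17. [r3c4∈{6}] r3c4 is down to just 6, so r3c4=6.
Step 18. [r6c5∈{3}] r6c5 is down to just 3, so r6c5=3.

Answer: 4 2 5 1 6 3 / 3 1 6 4 5 2 / 2 5 3 6 4 1 / 1 6 4 3 2 5 / 6 3 2 5 1 4 / 5 4 1 2 3 6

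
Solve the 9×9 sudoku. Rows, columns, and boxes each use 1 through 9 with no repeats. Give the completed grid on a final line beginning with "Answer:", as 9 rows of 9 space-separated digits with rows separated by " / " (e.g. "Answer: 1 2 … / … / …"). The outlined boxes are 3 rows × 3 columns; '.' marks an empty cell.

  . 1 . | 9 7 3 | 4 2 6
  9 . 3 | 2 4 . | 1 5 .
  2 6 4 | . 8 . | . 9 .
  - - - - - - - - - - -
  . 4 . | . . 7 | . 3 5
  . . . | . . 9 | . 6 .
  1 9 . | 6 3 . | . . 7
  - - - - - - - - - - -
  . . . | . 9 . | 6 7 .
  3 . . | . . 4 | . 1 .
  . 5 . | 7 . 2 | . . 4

Step 1. [r9c8∈{8}] only 8 remains possible at r9c8 ⇒ r9c8=8.
Step 2. [r4c7∈{2,8,9}] row 4 places 9 nowhere but r4c7. So r4c7=9.
Step 3. [r7c4∈{1,3,5,8}] r7c4 is the only open cell in col 4 admitting 3, so r7c4=3.
Step 4. [r7c6∈{1,5,8}] in row 7, 5 fits only at r7c6. So r7c6=5.
Step 5. [r5c5∈{1,2,5}] across col 5, 5 lands solely at r5c5, so r5c5=5.
Step 6. [r7c9∈{2}] nothing but 2 survives at r7c9. So r7c9=2.
Step 7. [r7c2∈{8}] only 8 remains possible at r7c2. So r7c2=8.
Step 8. [r9c1∈{6}] nothing but 6 survives at r9c1. So r9c1=6.
Step 9. [r4c1∈{8}] only 8 remains possible at r4c1 ⇒ r4c1=8.
Step 10. [r4c4∈{1}] r4c4 is down to just 1 ⇒ r4c4=1.
Step 11. [r5c1∈{7}] only 7 remains possible at r5c1. So r5c1=7.
Step 12. [r5c3∈{2}] r5c3 is down to just 2 ⇒ r5c3=2.
Step 13. [r5c7∈{8}] r5c7's peers cover all but 8 ⇒ r5c7=8.
Step 14. [r9c3∈{1,9}] in row 9, 9 fits only at r9c3. So r9c3=9.
Step 15. [r3c9∈{3}] r3c9 is down to just 3, so r3c9=3.
Step 16. [r1c3∈{5,8}] 8 has one home in row 1: r1c3. So r1c3=8.
Step 17. [r2c2∈{7}] r2c2 has the single candidate 7. So r2c2=7.
Step 18. [r2c6∈{6}] only 6 remains possible at r2c6, so r2c6=6.
Step 19. [r8c5∈{6}] r8c5 has the single candidate 6, so r8c5=6.
Step 20. [r7c3∈{1}] r7c3 is down to just 1. So r7c3=1.
Step 21. [r5c4∈{4}] only 4 remains possible at r5c4, so r5c4=4.
Step 22. [r9c5∈{1}] only 1 remains possible at r9c5, so r9c5=1.
Step 23. [r6c7∈{2}] r6c7 has the single candidate 2. So r6c7=2.
Step 24. [r3c7∈{7}] nothing but 7 survives at r3c7, so r3c7=7.
Step 25. [r5c2∈{3}] only 3 remains possible at r5c2. So r5c2=3.
Step 26. [r8c2∈{2}] r8c2 has the single candidate 2, so r8c2=2.
Step 27. [r6c3∈{5}] r6c3 is down to just 5 ⇒ r6c3=5.
Step 28. [r8c4∈{8}] only 8 remains possible at r8c4 ⇒ r8c4=8.
Step 29. [r1c1∈{5}] r1c1 has the single candidate 5, so r1c1=5.
Step 30. [r3c6∈{1}] r3c6's peers cover all but 1, so r3c6=1.
Step 31. [r6c6∈{8}] only 8 remains possible at r6c6 ⇒ r6c6=8.
Step 32. [r5c9∈{1}] only 1 remains possible at r5c9. So r5c9=1.
Step 33. [r4c3∈{6}] r4c3 has the single candidate 6, so r4c3=6.
Step 34. [r9c7∈{3}] only 3 remains possible at r9c7 ⇒ r9c7=3.
Step 35. [r2c9∈{8}] r2c9's peers cover all but 8, so r2c9=8.
Step 36. [r8c7∈{5}] r8c7 has the single candidate 5. So r8c7=5.
Step 37. [r3c4∈{5}] only 5 remains possible at r3c4, so r3c4=5.
Step 38. [r6c8∈{4}] nothing but 4 survives at r6c8, so r6c8=4.
Step 39. [r7c1∈{4}] only 4 remains possible at r7c1 ⇒ r7c1=4.
Step 40. [r8c3∈{7}] r8c3 has the single candidate 7 ⇒ r8c3=7.
Step 41. [r8c9∈{9}] nothing but 9 survives at r8c9, so r8c9=9.
Step 42. [r4c5∈{2}] r4c5's peers cover all but 2, so r4c5=2.

Answer: 5 1 8 9 7 3 4 2 6 / 9 7 3 2 4 6 1 5 8 / 2 6 4 5 8 1 7 9 3 / 8 4 6 1 2 7 9 3 5 / 7 3 2 4 5 9 8 6 1 / 1 9 5 6 3 8 2 4 7 / 4 8 1 3 9 5 6 7 2 / 3 2 7 8 6 4 5 1 9 / 6 5 9 7 1 2 3 8 4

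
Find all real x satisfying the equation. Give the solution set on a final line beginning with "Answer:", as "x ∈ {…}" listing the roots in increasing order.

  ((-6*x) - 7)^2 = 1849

Step 1. [((-6*x) - 7)^2 = 1849] √ both sides: 1849 ≥ 0 gives two branches, so sqrt: (-6*x) - 7 = 43 or -43.
Step 2. [(-6*x) - 7 = 43 or -43] peel the -7: add 7 from each side, so sub: -6*x = 50 or -36.
Step 3. [-6*x = 50 or -36] LHS = -6·(…); ÷-6 both sides ⇒ div: x = -25/3 or 6.

Answer: x ∈ {-25/3, 6}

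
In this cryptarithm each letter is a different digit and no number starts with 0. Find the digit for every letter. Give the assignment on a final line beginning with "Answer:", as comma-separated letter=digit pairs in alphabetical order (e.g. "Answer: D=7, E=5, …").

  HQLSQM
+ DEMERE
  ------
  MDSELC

Step 1. [col 1: M + E ≡ C (mod 10)] several values work for C in column 1 (M + E ≡ C (mod 10), carry-in 0); try C=2. So C=2.
Step 2. [col 1: M + E ≡ C (mod 10)] no forcing yet in column 1 (carry-in 0); E=4 is free and consistent — try it, so E=4.
Step 3. [col 1: M + E ≡ C (mod 10)] from column 1 (E=4, C=2, carry-in 0, digits 2,4 already taken and all letters distinct): M must equal 8. So M=8.
Step 4. [col 2: Q + R ≡ L (mod 10)] column 2 (Q + R ≡ L (mod 10), carry-in 1) doesn't pin L yet; pick L=0 and continue, so L=0.
Step 5. [col 2: Q + R ≡ L (mod 10)] several values work for Q in column 2 (Q + R ≡ L (mod 10), carry-in 1); try Q=3 ⇒ Q=3.
Step 6. [col 2: Q + R ≡ L (mod 10)] from column 2 (Q=3, L=0, carry-in 1, digits 0,2,3,4,8 already taken and all letters distinct): R must equal 6. So R=6.
Step 7. [col 3: S + E ≡ E (mod 10)] column 3 reads S+E+carry(1)=E with E=4; with digits 0,2,3,4,6,8 already taken and all letters distinct, the only value for S is 9. So S=9.
Step 8. [col 5: Q + E ≡ D (mod 10)] from column 5 (Q=3, E=4, carry-in 0, digits 0,2,3,4,6,8,9 already taken and all letters distinct): D must equal 7, so D=7.
Step 9. [col 6: H + D ≡ M (mod 10)] column 6 reads H+D+carry(0)=M with D=7, M=8; with digits 0,2,3,4,6,7,8,9 already taken and all letters distinct, the only value for H is 1. So H=1.

Answer: C=2, D=7, E=4, H=1, L=0, M=8, Q=3, R=6, S=9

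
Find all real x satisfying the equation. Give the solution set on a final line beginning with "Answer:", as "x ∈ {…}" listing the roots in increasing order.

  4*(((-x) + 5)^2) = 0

Step 1. [4*(((-x) + 5)^2) = 0] divide by the outer 4. So div: ((-x) + 5)^2 = 0.
Step 2. [((-x) + 5)^2 = 0] √ both sides: 0 ≥ 0 gives two branches ⇒ sqrt: (-x) + 5 = 0.
Step 3. [(-x) + 5 = 0] the outer +5 inverts by subtracting 5 ⇒ sub: -x = -5.
Step 4. [-x = -5] LHS negated; negate both sides. So neg: x = 5.

Answer: x ∈ {5}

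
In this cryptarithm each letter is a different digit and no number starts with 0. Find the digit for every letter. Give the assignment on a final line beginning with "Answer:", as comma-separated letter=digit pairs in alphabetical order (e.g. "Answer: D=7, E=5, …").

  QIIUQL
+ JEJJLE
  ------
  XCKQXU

Step 1. [col 1: L + E ≡ U (mod 10)] column 1 (L + E ≡ U (mod 10), carry-in 0) doesn't pin U yet; pick U=8 and continue ⇒ U=8.
Step 2. [col 1: L + E ≡ U (mod 10)] E=3 is one option consistent with column 1 (L + E ≡ U (mod 10), carry-in 0) — take it, so E=3.
Step 3. [col 1: L + E ≡ U (mod 10)] column 1 reads L+E+carry(0)=U with E=3, U=8; with digits 3,8 already taken and all letters distinct, the only value for L is 5 ⇒ L=5.
Step 4. [col 2: Q + L ≡ X (mod 10)] several values work for X in column 2 (Q + L ≡ X (mod 10), carry-in 0); try X=7 ⇒ X=7.
Step 5. [col 2: Q + L ≡ X (mod 10)] in column 2 we have Q+L≡X with carry-in 0; given L=5, X=7 and digits 3,5,7,8 already taken and all letters distinct, that pins Q to 2. So Q=2.
Step 6. [col 3: U + J ≡ Q (mod 10)] column 3: given U=8, Q=2, carry-in 0, and digits 2,3,5,7,8 already taken and all letters distinct, U+J≡Q (mod 10) forces J=4. So J=4.
Step 7. [col 4: I + J ≡ K (mod 10)] column 4 (I + J ≡ K (mod 10), carry-in 1) doesn't pin K yet; pick K=1 and continue, so K=1.
Step 8. [col 4: I + J ≡ K (mod 10)] from column 4 (J=4, K=1, carry-in 1, digits 1,2,3,4,5,7,8 already taken and all letters distinct): I must equal 6. So I=6.
Step 9. [col 5: I + E ≡ C (mod 10)] column 5 reads I+E+carry(1)=C with I=6, E=3; with digits 1,2,3,4,5,6,7,8 already taken and all letters distinct, the only value for C is 0. So C=0.

Answer: C=0, E=3, I=6, J=4, K=1, L=5, Q=2, U=8, X=7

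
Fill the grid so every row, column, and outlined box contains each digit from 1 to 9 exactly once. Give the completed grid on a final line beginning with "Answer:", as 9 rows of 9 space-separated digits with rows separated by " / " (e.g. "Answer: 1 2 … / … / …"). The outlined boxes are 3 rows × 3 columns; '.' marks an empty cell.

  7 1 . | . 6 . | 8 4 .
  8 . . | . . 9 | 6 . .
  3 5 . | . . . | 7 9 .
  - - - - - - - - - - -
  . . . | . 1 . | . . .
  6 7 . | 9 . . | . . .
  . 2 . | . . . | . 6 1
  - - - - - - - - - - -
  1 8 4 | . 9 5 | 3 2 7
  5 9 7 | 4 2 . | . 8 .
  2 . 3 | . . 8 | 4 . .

Step 1. [r3c9∈{2}] r3c9 is down to just 2 ⇒ r3c9=2.
Step 2. [r8c6∈{1,3,6}] r8c6 is the only open cell in row 8 admitting 3. So r8c6=3.
Step 3. [r9c4∈{1,6,7}] in box 8, 1 fits only at r9c4, so r9c4=1.
Step 4. [r1c6∈{2}] nothing but 2 survives at r1c6, so r1c6=2.
Step 5. [r5c6∈{4}] r5c6 has the single candidate 4, so r5c6=4.
Step 6. [r4c9∈{3,4,5,8,9}] 4 has one home in col 9: r4c9 ⇒ r4c9=4.
Step 7. [r4c4∈{2,3,5,6,7,8}] col 4 places 2 nowhere but r4c4. So r4c4=2.
Step 8. [r5c9∈{3,5,8}] col 9 places 8 nowhere but r5c9 ⇒ r5c9=8.
Step 9. [r4c1∈{9}] only 9 remains possible at r4c1 ⇒ r4c1=9.
Step 10. [r4c7∈{5}] nothing but 5 survives at r4c7, so r4c7=5.
Step 11. [r6c6∈{7}] r6c6's peers cover all but 7, so r6c6=7.
Step 12. [r2c4∈{3,5,7}] col 4 places 7 nowhere but r2c4, so r2c4=7.
Step 13. [r5c8∈{3}] r5c8 has the single candidate 3 ⇒ r5c8=3.
Step 14. [r5c5∈{5}] r5c5 is down to just 5. So r5c5=5.
Step 15. [r3c5∈{4,8}] r3c5 is the only open cell in row 3 admitting 4, so r3c5=4.
Step 16. [r2c5∈{3}] r2c5 is down to just 3, so r2c5=3.
Step 17. [r2c9∈{5}] r2c9's peers cover all but 5, so r2c9=5.
Step 18. [r6c5∈{8}] r6c5's peers cover all but 8. So r6c5=8.
Step 19. [r8c9∈{6}] only 6 remains possible at r8c9. So r8c9=6.
Step 20. [r8c7∈{1}] r8c7 has the single candidate 1. So r8c7=1.
Step 21. [r3c6∈{1}] r3c6 is down to just 1 ⇒ r3c6=1.
Step 22. [r4c3∈{8}] only 8 remains possible at r4c3. So r4c3=8.
Step 23. [r4c8∈{7}] r4c8 has the single candidate 7 ⇒ r4c8=7.
Step 24. [r3c3∈{6}] r3c3 has the single candidate 6, so r3c3=6.
Step 25. [r9c2∈{6}] only 6 remains possible at r9c2. So r9c2=6.
Step 26. [r9c9∈{9}] only 9 remains possible at r9c9, so r9c9=9.
Step 27. [r1c4∈{5}] r1c4's peers cover all but 5 ⇒ r1c4=5.
Step 28. [r7c4∈{6}] r7c4 has the single candidate 6, so r7c4=6.
Step 29. [r6c7∈{9}] nothing but 9 survives at r6c7. So r6c7=9.
Step 30. [r2c2∈{4}] r2c2 is down to just 4, so r2c2=4.
Step 31. [r1c3∈{9}] r1c3's peers cover all but 9. So r1c3=9.
Step 32. [r6c3∈{5}] r6c3 has the single candidate 5, so r6c3=5.
Step 33. [r1c9∈{3}] only 3 remains possible at r1c9 ⇒ r1c9=3.
Step 34. [r2c3∈{2}] r2c3's peers cover all but 2. So r2c3=2.
Step 35. [r9c8∈{5}] r9c8 has the single candidate 5, so r9c8=5.
Step 36. [r6c4∈{3}] nothing but 3 survives at r6c4. So r6c4=3.
Step 37. [r5c7∈{2}] r5c7's peers cover all but 2. So r5c7=2.
Step 38. [r5c3∈{1}] nothing but 1 survives at r5c3, so r5c3=1.
Step 39. [r3c4∈{8}] r3c4 is down to just 8. So r3c4=8.
Step 40. [r2c8∈{1}] r2c8's peers cover all but 1, so r2c8=1.
Step 41. [r4c2∈{3}] r4c2's peers cover all but 3. So r4c2=3.
Step 42. [r4c6∈{6}] r4c6 has the single candidate 6, so r4c6=6.
Step 43. [r9c5∈{7}] nothing but 7 survives at r9c5 ⇒ r9c5=7.
Step 44. [r6c1∈{4}] r6c1's peers cover all but 4 ⇒ r6c1=4.

Answer: 7 1 9 5 6 2 8 4 3 / 8 4 2 7 3 9 6 1 5 / 3 5 6 8 4 1 7 9 2 / 9 3 8 2 1 6 5 7 4 / 6 7 1 9 5 4 2 3 8 / 4 2 5 3 8 7 9 6 1 / 1 8 4 6 9 5 3 2 7 / 5 9 7 4 2 3 1 8 6 / 2 6 3 1 7 8 4 5 9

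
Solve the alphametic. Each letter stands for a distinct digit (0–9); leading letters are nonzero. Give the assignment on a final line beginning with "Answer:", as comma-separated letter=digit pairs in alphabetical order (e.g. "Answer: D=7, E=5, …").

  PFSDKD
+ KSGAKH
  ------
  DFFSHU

Step 1. [col 1: D + H ≡ U (mod 10)] column 1 (D + H ≡ U (mod 10), carry-in 0) doesn't pin H yet; pick H=2 and continue. So H=2.
Step 2. [col 1: D + H ≡ U (mod 10)] column 1 (D + H ≡ U (mod 10), carry-in 0) doesn't pin U yet; pick U=9 and continue, so U=9.
Step 3. [col 1: D + H ≡ U (mod 10)] in column 1 we have D+H≡U with carry-in 0; given H=2, U=9 and digits 2,9 already taken and all letters distinct, that pins D to 7, so D=7.
Step 4. [col 2: K + K ≡ H (mod 10)] column 2 (K + K ≡ H (mod 10), carry-in 0) doesn't pin K yet; pick K=1 and continue ⇒ K=1.
Step 5. [col 3: D + A ≡ S (mod 10)] no forcing yet in column 3 (carry-in 0); S=0 is free and consistent — try it ⇒ S=0.
Step 6. [col 3: D + A ≡ S (mod 10)] from column 3 (D=7, S=0, carry-in 0, digits 0,1,2,7,9 already taken and all letters distinct): A must equal 3, so A=3.
Step 7. [col 4: S + G ≡ F (mod 10)] no forcing yet in column 4 (carry-in 1); G=4 is free and consistent — try it. So G=4.
Step 8. [col 4: S + G ≡ F (mod 10)] in column 4 we have S+G≡F with carry-in 1; given S=0, G=4 and digits 0,1,2,3,4,7,9 already taken and all letters distinct, that pins F to 5. So F=5.
Step 9. [col 6: P + K ≡ D (mod 10)] from column 6 (K=1, D=7, carry-in 0, digits 0,1,2,3,4,5,7,9 already taken and all letters distinct): P must equal 6 ⇒ P=6.

Answer: A=3, D=7, F=5, G=4, H=2, K=1, P=6, S=0, U=9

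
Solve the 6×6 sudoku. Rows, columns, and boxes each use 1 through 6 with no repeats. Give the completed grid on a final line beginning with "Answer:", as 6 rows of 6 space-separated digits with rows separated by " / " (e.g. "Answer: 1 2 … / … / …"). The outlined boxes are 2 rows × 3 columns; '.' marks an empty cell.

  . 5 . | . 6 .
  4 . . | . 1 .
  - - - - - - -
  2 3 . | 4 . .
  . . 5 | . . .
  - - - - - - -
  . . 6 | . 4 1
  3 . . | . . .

Step 1. [r4c4∈{1,2,3,6}] 1 has one home in col 4: r4c4, so r4c4=1.
Step 2. [r5c4∈{2,3,5}] in row 5, 3 fits only at r5c4, so r5c4=3.
Step 3. [r1c4∈{2}] only 2 remains possible at r1c4. So r1c4=2.
Step 4. [r6c2∈{1,2,4}] across col 2, 1 lands solely at r6c2, so r6c2=1.
Step 5. [r3c6∈{5,6}] 6 has one home in row 3: r3c6 ⇒ r3c6=6.
Step 6. [r2c2∈{2,6}] in row 2, 6 fits only at r2c2, so r2c2=6.
Step 7. [r2c4∈{5}] only 5 remains possible at r2c4, so r2c4=5.
Step 8. [r2c6∈{3}] r2c6 is down to just 3. So r2c6=3.
Step 9. [r4c6∈{2}] r4c6 has the single candidate 2 ⇒ r4c6=2.
Step 10. [r6c5∈{2,5}] in col 5, 2 fits only at r6c5, so r6c5=2.
Step 11. [r1c1∈{1}] only 1 remains possible at r1c1 ⇒ r1c1=1.
Step 12. [r4c5∈{3}] nothing but 3 survives at r4c5. So r4c5=3.
Step 13. [r4c1∈{6}] nothing but 6 survives at r4c1 ⇒ r4c1=6.
Step 14. [r2c3∈{2}] r2c3's peers cover all but 2. So r2c3=2.
Step 15. [r1c6∈{4}] nothing but 4 survives at r1c6. So r1c6=4.
Step 16. [r1c3∈{3}] only 3 remains possible at r1c3, so r1c3=3.
Step 17. [r6c4∈{6}] r6c4 has the single candidate 6 ⇒ r6c4=6.
Step 18. [r3c3∈{1}] r3c3's peers cover all but 1, so r3c3=1.
Step 19. [r6c6∈{5}] r6c6's peers cover all but 5 ⇒ r6c6=5.
Step 20. [r5c1∈{5}] r5c1's peers cover all but 5. So r5c1=5.
Step 21. [r5c2∈{2}] only 2 remains possible at r5c2, so r5c2=2.
Step 22. [r4c2∈{4}] only 4 remains possible at r4c2, so r4c2=4.
Step 23. [r6c3∈{4}] r6c3's peers cover all but 4. So r6c3=4.
Step 24. [r3c5∈{5}] nothing but 5 survives at r3c5 ⇒ r3c5=5.

Answer: 1 5 3 2 6 4 / 4 6 2 5 1 3 / 2 3 1 4 5 6 / 6 4 5 1 3 2 / 5 2 6 3 4 1 / 3 1 4 6 2 5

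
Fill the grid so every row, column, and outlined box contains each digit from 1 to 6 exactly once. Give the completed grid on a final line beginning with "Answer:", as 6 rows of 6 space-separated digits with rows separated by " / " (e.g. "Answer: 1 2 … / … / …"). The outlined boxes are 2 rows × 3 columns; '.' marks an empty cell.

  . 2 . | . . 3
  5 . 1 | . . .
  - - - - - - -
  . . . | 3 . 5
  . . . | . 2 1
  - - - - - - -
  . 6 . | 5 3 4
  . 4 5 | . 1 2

Step 1. [r2c6∈{6}] nothing but 6 survives at r2c6, so r2c6=6.
Step 2. [r2c5∈{4}] r2c5's peers cover all but 4, so r2c5=4.
Step 3. [r4c3∈{3,4,6}] across col 3, 3 lands solely at r4c3, so r4c3=3.
Step 4. [r3c5∈{6}] r3c5 has the single candidate 6 ⇒ r3c5=6.
Step 5. [r4c1∈{4,6}] across row 4, 6 lands solely at r4c1. So r4c1=6.
Step 6. [r5c1∈{1,2}] across row 5, 1 lands solely at r5c1, so r5c1=1.
Step 7. [r3c1∈{2,4}] col 1 places 2 nowhere but r3c1 ⇒ r3c1=2.
Step 8. [r1c3∈{4,6}] across row 1, 6 lands solely at r1c3. So r1c3=6.
Step 9. [r2c4∈{2}] nothing but 2 survives at r2c4, so r2c4=2.
Step 10. [r1c5∈{5}] only 5 remains possible at r1c5 ⇒ r1c5=5.
Step 11. [r4c4∈{4}] r4c4 is down to just 4. So r4c4=4.
Step 12. [r2c2∈{3}] only 3 remains possible at r2c2, so r2c2=3.
Step 13. [r6c4∈{6}] r6c4 has the single candidate 6, so r6c4=6.
Step 14. [r4c2∈{5}] r4c2 has the single candidate 5, so r4c2=5.
Step 15. [r1c1∈{4}] r1c1 is down to just 4 ⇒ r1c1=4.
Step 16. [r3c3∈{4}] nothing but 4 survives at r3c3. So r3c3=4.
Step 17. [r6c1∈{3}] r6c1's peers cover all but 3, so r6c1=3.
Step 18. [r3c2∈{1}] r3c2 is down to just 1 ⇒ r3c2=1.
Step 19. [r1c4∈{1}] nothing but 1 survives at r1c4. So r1c4=1.
Step 20. [r5c3∈{2}] only 2 remains possible at r5c3 ⇒ r5c3=2.

Answer: 4 2 6 1 5 3 / 5 3 1 2 4 6 / 2 1 4 3 6 5 / 6 5 3 4 2 1 / 1 6 2 5 3 4 / 3 4 5 6 1 2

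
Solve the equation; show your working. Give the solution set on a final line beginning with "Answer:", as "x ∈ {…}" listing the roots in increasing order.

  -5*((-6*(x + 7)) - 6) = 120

Step 1. [-5*((-6*(x + 7)) - 6) = 120] LHS = -5·(…); ÷-5 both sides, so div: (-6*(x + 7)) - 6 = -24.
Step 2. [(-6*(x + 7)) - 6 = -24] 6 comes off first (add 6) ⇒ sub: -6*(x + 7) = -18.
Step 3. [-6*(x + 7) = -18] -6·(inner) — divide through by -6. So div: x + 7 = 3.
Step 4. [x + 7 = 3] +7 is outermost — subtract 7 both sides, so sub: x = -4.

Answer: x ∈ {-4}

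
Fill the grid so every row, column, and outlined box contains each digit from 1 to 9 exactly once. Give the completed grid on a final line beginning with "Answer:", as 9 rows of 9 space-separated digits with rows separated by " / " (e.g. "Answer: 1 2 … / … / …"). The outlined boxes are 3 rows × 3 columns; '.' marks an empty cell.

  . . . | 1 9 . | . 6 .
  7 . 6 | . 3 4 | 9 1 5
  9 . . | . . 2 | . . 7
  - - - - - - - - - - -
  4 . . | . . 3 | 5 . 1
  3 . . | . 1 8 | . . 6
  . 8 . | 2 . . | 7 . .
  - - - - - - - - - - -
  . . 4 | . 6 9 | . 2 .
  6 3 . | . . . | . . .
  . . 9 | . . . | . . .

Step 1. [r1c9∈{2,3,4,8}] 2 has one home in col 9: r1c9 ⇒ r1c9=2.
Step 2. [r4c5∈{7}] nothing but 7 survives at r4c5 ⇒ r4c5=7.
Step 3. [r9c1∈{1,2,5,8}] 2 has one home in col 1: r9c1. So r9c1=2.
Step 4. [r2c4∈{8}] only 8 remains possible at r2c4 ⇒ r2c4=8.
Step 5. [r3c5∈{5}] r3c5's peers cover all but 5. So r3c5=5.
Step 6. [r6c5∈{4}] r6c5's peers cover all but 4 ⇒ r6c5=4.
Step 7. [r4c8∈{8,9}] across row 4, 8 lands solely at r4c8. So r4c8=8.
Step 8. [r9c7∈{1,3,4,6,8}] across row 9, 6 lands solely at r9c7 ⇒ r9c7=6.
Step 9. [r4c2∈{2,6,9}] col 2 places 6 nowhere but r4c2 ⇒ r4c2=6.
Step 10. [r5c2∈{2,5,7,9}] col 2 places 9 nowhere but r5c2 ⇒ r5c2=9.
Step 11. [r5c4∈{5}] nothing but 5 survives at r5c4 ⇒ r5c4=5.
Step 12. [r5c8∈{4}] nothing but 4 survives at r5c8, so r5c8=4.
Step 13. [r3c8∈{3}] r3c8's peers cover all but 3. So r3c8=3.
Step 14. [r7c7∈{1,3,8}] across col 7, 3 lands solely at r7c7. So r7c7=3.
Step 15. [r7c4∈{7}] r7c4 has the single candidate 7 ⇒ r7c4=7.
Step 16. [r9c2∈{1,5,7}] col 2 places 7 nowhere but r9c2. So r9c2=7.
Step 17. [r8c7∈{1,4,8}] r8c7 is the only open cell in col 7 admitting 1 ⇒ r8c7=1.
Step 18. [r7c9∈{8}] nothing but 8 survives at r7c9, so r7c9=8.
Step 19. [r8c3∈{5,8}] box 7 places 8 nowhere but r8c3. So r8c3=8.
Step 20. [r9c8∈{5}] r9c8 is down to just 5 ⇒ r9c8=5.
Step 21. [r3c7∈{4,8}] row 3 places 8 nowhere but r3c7. So r3c7=8.
Step 22. [r3c3∈{1}] r3c3 is down to just 1, so r3c3=1.
Step 23. [r6c1∈{1,5}] 1 has one home in row 6: r6c1 ⇒ r6c1=1.
Step 24. [r6c8∈{9}] r6c8 has the single candidate 9, so r6c8=9.
Step 25. [r7c1∈{5}] r7c1 is down to just 5, so r7c1=5.
Step 26. [r1c2∈{4,5}] across col 2, 5 lands solely at r1c2, so r1c2=5.
Step 27. [r8c4∈{4}] only 4 remains possible at r8c4, so r8c4=4.
Step 28. [r4c3∈{2}] r4c3 is down to just 2 ⇒ r4c3=2.
Step 29. [r5c7∈{2}] r5c7 has the single candidate 2, so r5c7=2.
Step 30. [r9c6∈{1}] r9c6's peers cover all but 1, so r9c6=1.
Step 31. [r2c2∈{2}] only 2 remains possible at r2c2. So r2c2=2.
Step 32. [r7c2∈{1}] r7c2 is down to just 1, so r7c2=1.
Step 33. [r8c5∈{2}] r8c5 is down to just 2 ⇒ r8c5=2.
Step 34. [r6c6∈{6}] only 6 remains possible at r6c6 ⇒ r6c6=6.
Step 35. [r6c3∈{5}] r6c3 is down to just 5. So r6c3=5.
Step 36. [r1c3∈{3}] r1c3's peers cover all but 3 ⇒ r1c3=3.
Step 37. [r9c5∈{8}] r9c5 is down to just 8, so r9c5=8.
Step 38. [r8c9∈{9}] nothing but 9 survives at r8c9 ⇒ r8c9=9.
Step 39. [r9c9∈{4}] only 4 remains possible at r9c9 ⇒ r9c9=4.
Step 40. [r8c8∈{7}] only 7 remains possible at r8c8. So r8c8=7.
Step 41. [r5c3∈{7}] nothing but 7 survives at r5c3. So r5c3=7.
Step 42. [r3c4∈{6}] r3c4's peers cover all but 6 ⇒ r3c4=6.
Step 43. [r4c4∈{9}] r4c4 is down to just 9, so r4c4=9.
Step 44. [r1c1∈{8}] r1c1's peers cover all but 8 ⇒ r1c1=8.
Step 45. [r1c7∈{4}] r1c7 has the single candidate 4, so r1c7=4.
Step 46. [r1c6∈{7}] r1c6 is down to just 7, so r1c6=7.
Step 47. [r9c4∈{3}] only 3 remains possible at r9c4. So r9c4=3.
Step 48. [r8c6∈{5}] only 5 remains possible at r8c6. So r8c6=5.
Step 49. [r6c9∈{3}] only 3 remains possible at r6c9, so r6c9=3.
Step 50. [r3c2∈{4}] nothing but 4 survives at r3c2 ⇒ r3c2=4.

Answer: 8 5 3 1 9 7 4 6 2 / 7 2 6 8 3 4 9 1 5 / 9 4 1 6 5 2 8 3 7 / 4 6 2 9 7 3 5 8 1 / 3 9 7 5 1 8 2 4 6 / 1 8 5 2 4 6 7 9 3 / 5 1 4 7 6 9 3 2 8 / 6 3 8 4 2 5 1 7 9 / 2 7 9 3 8 1 6 5 4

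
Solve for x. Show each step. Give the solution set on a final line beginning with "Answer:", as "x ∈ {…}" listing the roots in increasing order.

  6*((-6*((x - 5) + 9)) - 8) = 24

Step 1. [6*((-6*((x - 5) + 9)) - 8) = 24] 6 out front; divide by 6. So div: (-6*((x - 5) + 9)) - 8 = 4.
Step 2. [(-6*((x - 5) + 9)) - 8 = 4] 8 comes off first (add 8), so sub: -6*((x - 5) + 9) = 12.
Step 3. [-6*((x - 5) + 9) = 12] divide by the outer -6, so div: (x - 5) + 9 = -2.
Step 4. [(x - 5) + 9 = -2] subtract 9: x sits inside (… + 9) ⇒ sub: x - 5 = -11.
Step 5. [x - 5 = -11] add 5: x sits inside (… - 5) ⇒ sub: x = -6.

Answer: x ∈ {-6}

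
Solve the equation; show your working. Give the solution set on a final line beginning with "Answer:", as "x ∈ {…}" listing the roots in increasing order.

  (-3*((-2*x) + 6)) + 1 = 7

Step 1. [(-3*((-2*x) + 6)) + 1 = 7] subtract 1: x sits inside (… + 1) ⇒ sub: -3*((-2*x) + 6) = 6.
Step 2. [-3*((-2*x) + 6) = 6] -3 out front; divide by -3. So div: (-2*x) + 6 = -2.
Step 3. [(-2*x) + 6 = -2] subtract 6: x sits inside (… + 6), so sub: -2*x = -8.
Step 4. [-2*x = -8] divide by the outer -2, so div: x = 4.

Answer: x ∈ {4}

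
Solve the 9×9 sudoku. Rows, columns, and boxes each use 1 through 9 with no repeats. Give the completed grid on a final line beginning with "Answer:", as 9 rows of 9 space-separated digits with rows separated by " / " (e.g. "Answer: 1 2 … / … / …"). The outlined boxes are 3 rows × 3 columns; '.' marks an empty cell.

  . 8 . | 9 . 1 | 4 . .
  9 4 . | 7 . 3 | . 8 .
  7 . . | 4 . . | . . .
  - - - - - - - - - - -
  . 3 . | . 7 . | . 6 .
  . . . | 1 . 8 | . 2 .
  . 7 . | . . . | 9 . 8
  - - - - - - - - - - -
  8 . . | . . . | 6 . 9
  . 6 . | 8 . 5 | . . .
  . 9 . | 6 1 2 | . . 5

Step 1. [r5c2∈{5}] r5c2 is down to just 5, so r5c2=5.
Step 2. [r7c3∈{1,2,3,4,5,7}] across row 7, 5 lands solely at r7c3, so r7c3=5.
Step 3. [r3c6∈{6}] r3c6's peers cover all but 6, so r3c6=6.
Step 4. [r6c6∈{4}] r6c6 has the single candidate 4. So r6c6=4.
Step 5. [r1c1∈{2,3,5,6}] r1c1 is the only open cell in col 1 admitting 5, so r1c1=5.
Step 6. [r1c5∈{2}] only 2 remains possible at r1c5 ⇒ r1c5=2.
Step 7. [r7c2∈{1,2}] row 7 places 2 nowhere but r7c2 ⇒ r7c2=2.
Step 8. [r7c8∈{1,3,4,7}] across row 7, 1 lands solely at r7c8. So r7c8=1.
Step 9. [r4c3∈{1,2,4,8,9}] row 4 places 8 nowhere but r4c3 ⇒ r4c3=8.
Step 10. [r3c2∈{1}] r3c2's peers cover all but 1 ⇒ r3c2=1.
Step 11. [r8c5∈{3,4,9}] across row 8, 9 lands solely at r8c5 ⇒ r8c5=9.
Step 12. [r2c5∈{5}] only 5 remains possible at r2c5 ⇒ r2c5=5.
Step 13. [r7c4∈{3}] nothing but 3 survives at r7c4 ⇒ r7c4=3.
Step 14. [r9c7∈{3,7,8}] row 9 places 8 nowhere but r9c7. So r9c7=8.
Step 15. [r5c3∈{4,6,9}] row 5 places 9 nowhere but r5c3, so r5c3=9.
Step 16. [r3c8∈{3,5,9}] in row 3, 9 fits only at r3c8. So r3c8=9.
Step 17. [r6c8∈{3,5}] col 8 places 5 nowhere but r6c8. So r6c8=5.
Step 18. [r6c4∈{2}] r6c4 has the single candidate 2, so r6c4=2.
Step 19. [r4c7∈{1}] only 1 remains possible at r4c7, so r4c7=1.
Step 20. [r2c7∈{2}] nothing but 2 survives at r2c7 ⇒ r2c7=2.
Step 21. [r3c9∈{3}] r3c9 is down to just 3 ⇒ r3c9=3.
Step 22. [r4c9∈{4}] r4c9's peers cover all but 4, so r4c9=4.
Step 23. [r1c8∈{7}] only 7 remains possible at r1c8, so r1c8=7.
Step 24. [r1c3∈{3,6}] row 1 places 3 nowhere but r1c3 ⇒ r1c3=3.
Step 25. [r5c7∈{3,7}] in box 6, 3 fits only at r5c7 ⇒ r5c7=3.
Step 26. [r5c1∈{4,6}] across row 5, 4 lands solely at r5c1 ⇒ r5c1=4.
Step 27. [r6c1∈{1,6}] in col 1, 6 fits only at r6c1 ⇒ r6c1=6.
Step 28. [r8c7∈{7}] r8c7 is down to just 7, so r8c7=7.
Step 29. [r9c1∈{3}] r9c1's peers cover all but 3, so r9c1=3.
Step 30. [r9c8∈{4}] r9c8 has the single candidate 4, so r9c8=4.
Step 31. [r2c3∈{6}] only 6 remains possible at r2c3, so r2c3=6.
Step 32. [r6c3∈{1}] r6c3 is down to just 1 ⇒ r6c3=1.
Step 33. [r4c1∈{2}] only 2 remains possible at r4c1. So r4c1=2.
Step 34. [r6c5∈{3}] r6c5 is down to just 3. So r6c5=3.
Step 35. [r2c9∈{1}] r2c9's peers cover all but 1, so r2c9=1.
Step 36. [r5c5∈{6}] only 6 remains possible at r5c5 ⇒ r5c5=6.
Step 37. [r8c8∈{3}] r8c8 is down to just 3. So r8c8=3.
Step 38. [r4c4∈{5}] r4c4 is down to just 5, so r4c4=5.
Step 39. [r3c3∈{2}] r3c3's peers cover all but 2 ⇒ r3c3=2.
Step 40. [r7c5∈{4}] r7c5 has the single candidate 4, so r7c5=4.
Step 41. [r1c9∈{6}] only 6 remains possible at r1c9. So r1c9=6.
Step 42. [r7c6∈{7}] r7c6 is down to just 7, so r7c6=7.
Step 43. [r8c1∈{1}] r8c1 has the single candidate 1. So r8c1=1.
Step 44. [r5c9∈{7}] r5c9's peers cover all but 7. So r5c9=7.
Step 45. [r8c9∈{2}] nothing but 2 survives at r8c9 ⇒ r8c9=2.
Step 46. [r3c7∈{5}] nothing but 5 survives at r3c7, so r3c7=5.
Step 47. [r4c6∈{9}] only 9 remains possible at r4c6 ⇒ r4c6=9.
Step 48. [r3c5∈{8}] r3c5 has the single candidate 8. So r3c5=8.
Step 49. [r9c3∈{7}] only 7 remains possible at r9c3, so r9c3=7.
Step 50. [r8c3∈{4}] r8c3's peers cover all but 4. So r8c3=4.

Answer: 5 8 3 9 2 1 4 7 6 / 9 4 6 7 5 3 2 8 1 / 7 1 2 4 8 6 5 9 3 / 2 3 8 5 7 9 1 6 4 / 4 5 9 1 6 8 3 2 7 / 6 7 1 2 3 4 9 5 8 / 8 2 5 3 4 7 6 1 9 / 1 6 4 8 9 5 7 3 2 / 3 9 7 6 1 2 8 4 5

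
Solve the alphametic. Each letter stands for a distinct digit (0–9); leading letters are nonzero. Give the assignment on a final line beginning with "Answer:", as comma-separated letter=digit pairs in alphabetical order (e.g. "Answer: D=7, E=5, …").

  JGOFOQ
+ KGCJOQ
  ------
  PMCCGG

Step 1. [col 1: Q + Q ≡ G (mod 10)] Q=4 is one option consistent with column 1 (Q + Q ≡ G (mod 10), carry-in 0) — take it. So Q=4.
Step 2. [col 1: Q + Q ≡ G (mod 10)] from column 1 (Q=4, carry-in 0, digits 4 already taken and all letters distinct): G must equal 8. So G=8.
Step 3. [col 2: O + O ≡ G (mod 10)] column 2: given G=8, carry-in 0, and digits 4,8 already taken and all letters distinct, O+O≡G (mod 10) forces O=9 ⇒ O=9.
Step 4. [col 3: F + J ≡ C (mod 10)] several values work for J in column 3 (F + J ≡ C (mod 10), carry-in 1); try J=3, so J=3.
Step 5. [col 3: F + J ≡ C (mod 10)] column 3 (F + J ≡ C (mod 10), carry-in 1) doesn't pin C yet; pick C=0 and continue, so C=0.
Step 6. [col 3: F + J ≡ C (mod 10)] column 3: given J=3, C=0, carry-in 1, and digits 0,3,4,8,9 already taken and all letters distinct, F+J≡C (mod 10) forces F=6 ⇒ F=6.
Step 7. [col 5: G + G ≡ M (mod 10)] column 5 reads G+G+carry(1)=M with G=8; with digits 0,3,4,6,8,9 already taken and all letters distinct, the only value for M is 7. So M=7.
Step 8. [col 6: J + K ≡ P (mod 10)] from column 6 (J=3, carry-in 1, digits 0,3,4,6,7,8,9 already taken and all letters distinct): P must equal 5 ⇒ P=5.
Step 9. [col 6: J + K ≡ P (mod 10)] column 6: given J=3, P=5, carry-in 1, and digits 0,3,4,5,6,7,8,9 already taken and all letters distinct, J+K≡P (mod 10) forces K=1 ⇒ K=1.

Answer: C=0, F=6, G=8, J=3, K=1, M=7, O=9, P=5, Q=4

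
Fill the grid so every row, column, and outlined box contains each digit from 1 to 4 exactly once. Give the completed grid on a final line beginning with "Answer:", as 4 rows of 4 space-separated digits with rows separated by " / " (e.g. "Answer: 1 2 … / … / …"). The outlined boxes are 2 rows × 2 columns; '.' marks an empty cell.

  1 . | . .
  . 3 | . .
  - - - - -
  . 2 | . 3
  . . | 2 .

Step 1. [r1c2∈{4}] r1c2 is down to just 4, so r1c2=4.
Step 2. [r3c3∈{1,4}] r3c3 is the only open cell in row 3 admitting 1 ⇒ r3c3=1.
Step 3. [r2c4∈{1,2,4}] in row 2, 1 fits only at r2c4 ⇒ r2c4=1.
Step 4. [r4c4∈{4}] nothing but 4 survives at r4c4. So r4c4=4.
Step 5. [r4c1∈{3}] only 3 remains possible at r4c1, so r4c1=3.
Step 6. [r3c1∈{4}] nothing but 4 survives at r3c1. So r3c1=4.
Step 7. [r1c4∈{2}] r1c4 has the single candidate 2, so r1c4=2.
Step 8. [r2c3∈{4}] only 4 remains possible at r2c3, so r2c3=4.
Step 9. [r4c2∈{1}] only 1 remains possible at r4c2. So r4c2=1.
Step 10. [r2c1∈{2}] r2c1's peers cover all but 2. So r2c1=2.
Step 11. [r1c3∈{3}] r1c3 has the single candidate 3, so r1c3=3.

Answer: 1 4 3 2 / 2 3 4 1 / 4 2 1 3 / 3 1 2 4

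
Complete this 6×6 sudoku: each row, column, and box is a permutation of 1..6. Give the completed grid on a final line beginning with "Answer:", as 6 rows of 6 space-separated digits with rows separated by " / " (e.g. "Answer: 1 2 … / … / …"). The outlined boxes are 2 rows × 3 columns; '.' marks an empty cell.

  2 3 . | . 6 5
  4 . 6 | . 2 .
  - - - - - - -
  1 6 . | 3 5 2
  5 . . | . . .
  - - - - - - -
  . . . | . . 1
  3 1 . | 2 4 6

Step 1. [r4c6∈{4}] r4c6's peers cover all but 4, so r4c6=4.
Step 2. [r5c2∈{2,4,5}] across col 2, 4 lands solely at r5c2 ⇒ r5c2=4.
Step 3. [r5c3∈{2,5}] r5c3 is the only open cell in row 5 admitting 2. So r5c3=2.
Step 4. [r2c4∈{1}] r2c4 has the single candidate 1 ⇒ r2c4=1.
Step 5. [r2c2∈{5}] r2c2's peers cover all but 5, so r2c2=5.
Step 6. [r4c3∈{3}] only 3 remains possible at r4c3. So r4c3=3.
Step 7. [r6c3∈{5}] r6c3's peers cover all but 5, so r6c3=5.
Step 8. [r3c3∈{4}] r3c3's peers cover all but 4, so r3c3=4.
Step 9. [r4c2∈{2}] r4c2's peers cover all but 2 ⇒ r4c2=2.
Step 10. [r5c5∈{3}] only 3 remains possible at r5c5, so r5c5=3.
Step 11. [r1c3∈{1}] nothing but 1 survives at r1c3. So r1c3=1.
Step 12. [r1c4∈{4}] r1c4's peers cover all but 4 ⇒ r1c4=4.
Step 13. [r2c6∈{3}] only 3 remains possible at r2c6 ⇒ r2c6=3.
Step 14. [r5c1∈{6}] nothing but 6 survives at r5c1. So r5c1=6.
Step 15. [r4c4∈{6}] r4c4 has the single candidate 6, so r4c4=6.
Step 16. [r5c4∈{5}] r5c4's peers cover all but 5. So r5c4=5.
Step 17. [r4c5∈{1}] r4c5 is down to just 1. So r4c5=1.

Answer: 2 3 1 4 6 5 / 4 5 6 1 2 3 / 1 6 4 3 5 2 / 5 2 3 6 1 4 / 6 4 2 5 3 1 / 3 1 5 2 4 6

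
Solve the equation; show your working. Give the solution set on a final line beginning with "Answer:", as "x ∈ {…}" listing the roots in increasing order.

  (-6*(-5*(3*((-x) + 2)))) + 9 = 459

Step 1. [(-6*(-5*(3*((-x) + 2)))) + 9 = 459] the outer +9 inverts by subtracting 9 ⇒ sub: -6*(-5*(3*((-x) + 2))) = 450.
Step 2. [-6*(-5*(3*((-x) + 2))) = 450] leading coefficient -6: divide by -6. So div: -5*(3*((-x) + 2)) = -75.
Step 3. [-5*(3*((-x) + 2)) = -75] leading coefficient -5: divide by -5 ⇒ div: 3*((-x) + 2) = 15.
Step 4. [3*((-x) + 2) = 15] divide by the outer 3, so div: (-x) + 2 = 5.
Step 5. [(-x) + 2 = 5] 2 comes off first (subtract 2) ⇒ sub: -x = 3.
Step 6. [-x = 3] flip signs both sides, so neg: x = -3.

Answer: x ∈ {-3}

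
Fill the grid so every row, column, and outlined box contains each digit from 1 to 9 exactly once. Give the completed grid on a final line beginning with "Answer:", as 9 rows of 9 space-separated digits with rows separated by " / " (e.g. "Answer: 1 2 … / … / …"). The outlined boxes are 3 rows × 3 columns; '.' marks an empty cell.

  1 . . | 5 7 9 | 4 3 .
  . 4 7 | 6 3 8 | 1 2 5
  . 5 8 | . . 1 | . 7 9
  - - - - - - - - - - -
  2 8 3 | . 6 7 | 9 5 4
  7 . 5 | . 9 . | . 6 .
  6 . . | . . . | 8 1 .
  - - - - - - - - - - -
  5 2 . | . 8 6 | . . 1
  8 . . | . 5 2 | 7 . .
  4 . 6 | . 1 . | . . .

Step 1. [r9c6∈{3}] r9c6 has the single candidate 3, so r9c6=3.
Step 2. [r7c3∈{9}] r7c3 is down to just 9. So r7c3=9.
Step 3. [r5c6∈{4}] nothing but 4 survives at r5c6, so r5c6=4.
Step 4. [r6c5∈{2}] r6c5 is down to just 2, so r6c5=2.
Step 5. [r5c4∈{1,3,8}] 8 has one home in row 5: r5c4. So r5c4=8.
Step 6. [r8c9∈{3,6}] row 8 places 6 nowhere but r8c9 ⇒ r8c9=6.
Step 7. [r9c8∈{8,9}] across col 8, 8 lands solely at r9c8 ⇒ r9c8=8.
Step 8. [r8c8∈{4,9}] across col 8, 9 lands solely at r8c8, so r8c8=9.
Step 9. [r7c4∈{4,7}] 7 has one home in row 7: r7c4. So r7c4=7.
Step 10. [r9c9∈{2}] r9c9 has the single candidate 2 ⇒ r9c9=2.
Step 11. [r5c9∈{3}] r5c9 has the single candidate 3 ⇒ r5c9=3.
Step 12. [r3c4∈{2,4}] across row 3, 2 lands solely at r3c4 ⇒ r3c4=2.
Step 13. [r8c3∈{1}] only 1 remains possible at r8c3. So r8c3=1.
Step 14. [r5c2∈{1}] nothing but 1 survives at r5c2. So r5c2=1.
Step 15. [r4c4∈{1}] r4c4 has the single candidate 1 ⇒ r4c4=1.
Step 16. [r1c2∈{6}] only 6 remains possible at r1c2. So r1c2=6.
Step 17. [r6c4∈{3}] r6c4's peers cover all but 3 ⇒ r6c4=3.
Step 18. [r6c9∈{7}] only 7 remains possible at r6c9 ⇒ r6c9=7.
Step 19. [r6c3∈{4}] nothing but 4 survives at r6c3, so r6c3=4.
Step 20. [r6c2∈{9}] nothing but 9 survives at r6c2, so r6c2=9.
Step 21. [r3c7∈{6}] r3c7 has the single candidate 6. So r3c7=6.
Step 22. [r5c7∈{2}] r5c7 is down to just 2 ⇒ r5c7=2.
Step 23. [r9c4∈{9}] nothing but 9 survives at r9c4 ⇒ r9c4=9.
Step 24. [r1c9∈{8}] r1c9's peers cover all but 8 ⇒ r1c9=8.
Step 25. [r2c1∈{9}] nothing but 9 survives at r2c1, so r2c1=9.
Step 26. [r1c3∈{2}] r1c3 has the single candidate 2, so r1c3=2.
Step 27. [r3c1∈{3}] r3c1's peers cover all but 3, so r3c1=3.
Step 28. [r7c8∈{4}] r7c8's peers cover all but 4. So r7c8=4.
Step 29. [r8c4∈{4}] nothing but 4 survives at r8c4 ⇒ r8c4=4.
Step 30. [r8c2∈{3}] nothing but 3 survives at r8c2 ⇒ r8c2=3.
Step 31. [r9c2∈{7}] r9c2 has the single candidate 7. So r9c2=7.
Step 32. [r3c5∈{4}] r3c5's peers cover all but 4. So r3c5=4.
Step 33. [r7c7∈{3}] nothing but 3 survives at r7c7. So r7c7=3.
Step 34. [r9c7∈{5}] r9c7's peers cover all but 5 ⇒ r9c7=5.
Step 35. [r6c6∈{5}] r6c6's peers cover all but 5, so r6c6=5.

Answer: 1 6 2 5 7 9 4 3 8 / 9 4 7 6 3 8 1 2 5 / 3 5 8 2 4 1 6 7 9 / 2 8 3 1 6 7 9 5 4 / 7 1 5 8 9 4 2 6 3 / 6 9 4 3 2 5 8 1 7 / 5 2 9 7 8 6 3 4 1 / 8 3 1 4 5 2 7 9 6 / 4 7 6 9 1 3 5 8 2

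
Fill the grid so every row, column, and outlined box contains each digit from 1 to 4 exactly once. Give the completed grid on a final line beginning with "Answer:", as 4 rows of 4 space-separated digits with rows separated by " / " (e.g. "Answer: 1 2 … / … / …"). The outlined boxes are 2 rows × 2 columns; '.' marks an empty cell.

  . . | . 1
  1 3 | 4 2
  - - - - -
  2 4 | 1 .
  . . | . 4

Step 1. [r4c1∈{3}] only 3 remains possible at r4c1 ⇒ r4c1=3.
Step 2. [r1c1∈{4}] nothing but 4 survives at r1c1, so r1c1=4.
Step 3. [r1c3∈{3}] r1c3 is down to just 3, so r1c3=3.
Step 4. [r1c2∈{2}] r1c2 has the single candidate 2. So r1c2=2.
Step 5. [r3c4∈{3}] r3c4's peers cover all but 3 ⇒ r3c4=3.
Step 6. [r4c2∈{1}] only 1 remains possible at r4c2 ⇒ r4c2=1.
Step 7. [r4c3∈{2}] nothing but 2 survives at r4c3. So r4c3=2.

Answer: 4 2 3 1 / 1 3 4 2 / 2 4 1 3 / 3 1 2 4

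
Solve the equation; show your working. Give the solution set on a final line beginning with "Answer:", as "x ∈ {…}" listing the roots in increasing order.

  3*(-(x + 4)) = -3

Step 1. [3*(-(x + 4)) = -3] divide by the outer 3. So div: -(x + 4) = -1.
Step 2. [-(x + 4) = -1] flip signs both sides ⇒ neg: x + 4 = 1.
Step 3. [x + 4 = 1] subtract 4: x sits inside (… + 4) ⇒ sub: x = -3.

Answer: x ∈ {-3}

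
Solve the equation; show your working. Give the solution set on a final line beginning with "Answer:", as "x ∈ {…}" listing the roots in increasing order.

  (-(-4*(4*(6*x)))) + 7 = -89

Step 1. [(-(-4*(4*(6*x)))) + 7 = -89] subtract 7: x sits inside (… + 7) ⇒ sub: -(-4*(4*(6*x))) = -96.
Step 2. [-(-4*(4*(6*x))) = -96] leading − — multiply by −1. So neg: -4*(4*(6*x)) = 96.
Step 3. [-4*(4*(6*x)) = 96] divide by the outer -4, so div: 4*(6*x) = -24.
Step 4. [4*(6*x) = -24] leading coefficient 4: divide by 4, so div: 6*x = -6.
Step 5. [6*x = -6] 6 out front; divide by 6. So div: x = -1.

Answer: x ∈ {-1}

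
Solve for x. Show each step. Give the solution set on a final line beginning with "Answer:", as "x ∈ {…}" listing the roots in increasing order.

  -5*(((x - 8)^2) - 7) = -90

Step 1. [-5*(((x - 8)^2) - 7) = -90] -5 out front; divide by -5 ⇒ div: ((x - 8)^2) - 7 = 18.
Step 2. [((x - 8)^2) - 7 = 18] add 7: x sits inside (… - 7) ⇒ sub: (x - 8)^2 = 25.
Step 3. [(x - 8)^2 = 25] √ both sides: 25 ≥ 0 gives two branches ⇒ sqrt: x - 8 = 5 or -5.
Step 4. [x - 8 = 5 or -5] the outer -8 inverts by adding 8. So sub: x = 13 or 3.

Answer: x ∈ {3, 13}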